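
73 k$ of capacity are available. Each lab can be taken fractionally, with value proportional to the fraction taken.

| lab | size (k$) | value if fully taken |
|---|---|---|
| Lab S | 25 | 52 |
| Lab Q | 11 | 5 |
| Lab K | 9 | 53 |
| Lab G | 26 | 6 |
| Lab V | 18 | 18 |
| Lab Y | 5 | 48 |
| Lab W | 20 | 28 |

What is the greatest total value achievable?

195

Sort by value density: Lab Y 48/5≈9.6, Lab K 53/9≈5.89, Lab S 52/25≈2.08, Lab W 28/20≈1.4, Lab V 18/18≈1, Lab Q 5/11≈0.455, Lab G 6/26≈0.231.
Take all of Lab Y (5 k$, value 48) ; 68 k$ left.
Take all of Lab K (9 k$, value 53) ; 59 k$ left.
Lab S: take in full, 25 k$ for value 52 ; 34 left.
All 20 k$ of Lab W fit (value 28) ; 14 remain.
Only 14 k$ remain; take 14/18 of Lab V for value 18×14/18 = 14.
Total value = 195.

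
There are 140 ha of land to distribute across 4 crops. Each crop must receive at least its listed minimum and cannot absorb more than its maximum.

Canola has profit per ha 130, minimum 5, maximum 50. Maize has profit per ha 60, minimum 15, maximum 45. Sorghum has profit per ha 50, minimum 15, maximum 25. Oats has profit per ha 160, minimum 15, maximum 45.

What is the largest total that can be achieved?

16250

Meeting every minimum uses 5+15+15+15 = 50 ha, leaving 90.
Highest profit per ha first: Oats 160 > Canola 130 > Maize 60 > Sorghum 50.
Oats: +30 to 45 (cap) — 60 left.
Canola takes 45 more to reach its cap of 50 — 15 left.
Maize has room for 30 more but only 15 remain, so it gets 30.
Total = 130×50 + 60×30 + 50×15 + 160×45 = 16250.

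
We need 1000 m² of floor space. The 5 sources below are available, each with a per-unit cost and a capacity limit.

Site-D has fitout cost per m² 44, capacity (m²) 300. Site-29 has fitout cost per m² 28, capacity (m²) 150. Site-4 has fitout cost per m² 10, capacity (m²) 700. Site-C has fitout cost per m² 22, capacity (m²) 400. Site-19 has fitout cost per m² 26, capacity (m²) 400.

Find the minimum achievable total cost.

Use sources in increasing cost order.
Site-4 (10): use full 700 ; 300 m² to go.
Site-C at 22: take 300 of its 400 ; requirement met.
Site-19, Site-29, Site-D: unused.
Cost = 700×10 + 300×22 = 13600.

13600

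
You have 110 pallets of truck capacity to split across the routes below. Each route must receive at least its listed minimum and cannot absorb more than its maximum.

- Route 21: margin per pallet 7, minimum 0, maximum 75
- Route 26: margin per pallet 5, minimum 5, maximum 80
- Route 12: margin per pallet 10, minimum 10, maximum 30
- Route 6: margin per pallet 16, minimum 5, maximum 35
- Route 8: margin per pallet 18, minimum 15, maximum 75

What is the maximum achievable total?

Meeting every minimum uses 0+5+10+5+15 = 35 pallets, leaving 75.
Highest margin per pallet first: Route 8 18 > Route 6 16 > Route 12 10 > Route 21 7 > Route 26 5.
Give Route 8 60 more to hit its cap of 75 — 15 left.
Route 6 has room for 30 more but only 15 remain, so it gets 20.
Total = 5×5 + 10×10 + 16×20 + 18×75 = 1795.

1795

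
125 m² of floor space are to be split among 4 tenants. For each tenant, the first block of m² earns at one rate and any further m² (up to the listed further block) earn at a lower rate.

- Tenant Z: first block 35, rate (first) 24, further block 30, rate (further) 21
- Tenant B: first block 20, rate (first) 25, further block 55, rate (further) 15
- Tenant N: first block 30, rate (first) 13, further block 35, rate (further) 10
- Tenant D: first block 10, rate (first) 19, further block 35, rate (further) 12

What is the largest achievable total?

Order all 8 blocks by rate: Tenant B/tier1 25 > Tenant Z/tier1 24 > Tenant Z/tier2 21 > Tenant D/tier1 19 > Tenant B/tier2 15 > Tenant N/tier1 13 > Tenant D/tier2 12 > Tenant N/tier2 10.
Fill Tenant B tier1 block (20 at 25) — 105 left.
Tenant Z/tier1 (24): +35 — 70 left.
Fill Tenant Z tier2 block (30 at 21) — 40 left.
Fill Tenant D tier1 block (10 at 19) — 30 left.
30 remain; put them into Tenant B tier2 at 15.
Total = 25×20 + 24×35 + 21×30 + 19×10 + 15×30 = 2610.

2610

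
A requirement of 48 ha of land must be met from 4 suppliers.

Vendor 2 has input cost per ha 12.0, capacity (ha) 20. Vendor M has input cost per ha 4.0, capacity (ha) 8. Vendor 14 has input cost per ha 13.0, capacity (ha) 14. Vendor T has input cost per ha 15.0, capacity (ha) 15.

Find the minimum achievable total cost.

Cheapest first:
Vendor M at 4.0: take all 8 ha ; 40 still needed.
Vendor 2 (12.0): use full 20 ; 20 ha to go.
Take 14 from Vendor 14 at 13.0 ; need 6 more.
Vendor T at 15.0: take 6 of its 15 ; requirement met.
Cost = 8×4.0 + 20×12.0 + 14×13.0 + 6×15.0 = 544.

544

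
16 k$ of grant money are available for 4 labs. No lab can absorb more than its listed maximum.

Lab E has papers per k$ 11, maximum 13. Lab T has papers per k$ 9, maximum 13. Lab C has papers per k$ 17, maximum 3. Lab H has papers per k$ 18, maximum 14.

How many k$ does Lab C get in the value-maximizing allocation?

2

Highest papers per k$ first: Lab H 18 > Lab C 17 > Lab E 11 > Lab T 9.
Lab H takes 14 to reach its cap of 14 → 2 left.
Lab C has room for 3 but only 2 remain, so it gets 2.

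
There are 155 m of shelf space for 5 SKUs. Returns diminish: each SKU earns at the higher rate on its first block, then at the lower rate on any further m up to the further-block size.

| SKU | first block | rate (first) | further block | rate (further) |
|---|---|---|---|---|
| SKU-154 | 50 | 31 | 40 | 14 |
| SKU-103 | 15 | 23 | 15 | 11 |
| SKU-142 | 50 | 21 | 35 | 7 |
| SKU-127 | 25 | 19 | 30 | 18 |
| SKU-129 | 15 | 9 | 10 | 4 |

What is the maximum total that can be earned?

Rank every tier by rate: SKU-154/first 31 > SKU-103/first 23 > SKU-142/first 21 > SKU-127/first 19 > SKU-127/second 18 > SKU-154/second 14 > SKU-103/second 11 > SKU-129/first 9 > SKU-142/second 7 > SKU-129/second 4.
Fill SKU-154 first block (50 at 31) → 105 left.
SKU-103/first (23): +15 → 90 left.
SKU-142/first (21): +50 → 40 left.
SKU-127/first (19): +25 → 15 left.
15 remain; put them into SKU-127 second at 18.
Total = 31×50 + 23×15 + 21×50 + 19×25 + 18×15 = 3690.

3690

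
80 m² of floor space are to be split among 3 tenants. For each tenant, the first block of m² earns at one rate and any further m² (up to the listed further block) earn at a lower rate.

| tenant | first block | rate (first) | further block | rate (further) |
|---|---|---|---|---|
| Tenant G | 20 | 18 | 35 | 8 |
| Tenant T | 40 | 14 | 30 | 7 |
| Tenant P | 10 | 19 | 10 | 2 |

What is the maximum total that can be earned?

1190

Rank every tier by rate: Tenant P/first 19 > Tenant G/first 18 > Tenant T/first 14 > Tenant G/second 8 > Tenant T/second 7 > Tenant P/second 2.
Fill Tenant P first block (10 at 19) ; 70 left.
Tenant G/first (18): +20 ; 50 left.
Tenant T/first (14): +40 ; 10 left.
Tenant G/second: +10 of 35 at 8; pool empty.
Total = 19×10 + 18×20 + 14×40 + 8×10 = 1190.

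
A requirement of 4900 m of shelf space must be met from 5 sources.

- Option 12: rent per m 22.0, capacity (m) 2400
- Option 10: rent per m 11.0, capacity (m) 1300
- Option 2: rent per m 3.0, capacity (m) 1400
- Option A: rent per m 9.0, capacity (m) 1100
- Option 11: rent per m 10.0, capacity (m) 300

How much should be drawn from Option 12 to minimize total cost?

Use sources in increasing cost order.
Take 1400 from Option 2 at 3.0 — need 3500 more.
Option A (9.0): use full 1100 — 2400 m to go.
Take 300 from Option 11 at 10.0 — need 2100 more.
Option 10 (11.0): use full 1300 — 800 m to go.
Option 12 at 22.0: take 800 of its 2400 — requirement met.

800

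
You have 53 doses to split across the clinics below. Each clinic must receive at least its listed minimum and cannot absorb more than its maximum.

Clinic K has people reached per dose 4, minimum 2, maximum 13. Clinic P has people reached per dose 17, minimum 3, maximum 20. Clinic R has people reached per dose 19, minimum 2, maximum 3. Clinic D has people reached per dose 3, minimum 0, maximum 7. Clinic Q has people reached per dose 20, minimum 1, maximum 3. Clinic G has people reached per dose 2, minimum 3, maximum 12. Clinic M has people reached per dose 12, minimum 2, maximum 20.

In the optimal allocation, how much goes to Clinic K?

4

Meeting every minimum uses 2+3+2+0+1+3+2 = 13 doses, leaving 40.
Order the clinics by people reached per dose: Clinic Q 20 > Clinic R 19 > Clinic P 17 > Clinic M 12 > Clinic K 4 > Clinic D 3 > Clinic G 2.
Clinic Q: +2 to 3 (cap) → 38 left.
Clinic R: +1 to 3 (cap) → 37 left.
Clinic P takes 17 more to reach its cap of 20 → 20 left.
Give Clinic M 18 more to hit its cap of 20 → 2 left.
Only 2 left; Clinic K takes them to reach 4.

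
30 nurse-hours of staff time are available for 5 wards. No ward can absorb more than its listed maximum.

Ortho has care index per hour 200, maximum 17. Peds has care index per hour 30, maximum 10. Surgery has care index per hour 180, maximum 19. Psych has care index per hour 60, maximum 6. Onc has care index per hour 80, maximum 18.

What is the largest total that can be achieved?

5740

Highest care index per hour first: Ortho 200 > Surgery 180 > Onc 80 > Psych 60 > Peds 30.
Ortho takes 17 to reach its cap of 17 → 13 left.
Surgery has room for 19 but only 13 remain, so it gets 13.
Total = 200×17 + 180×13 = 5740.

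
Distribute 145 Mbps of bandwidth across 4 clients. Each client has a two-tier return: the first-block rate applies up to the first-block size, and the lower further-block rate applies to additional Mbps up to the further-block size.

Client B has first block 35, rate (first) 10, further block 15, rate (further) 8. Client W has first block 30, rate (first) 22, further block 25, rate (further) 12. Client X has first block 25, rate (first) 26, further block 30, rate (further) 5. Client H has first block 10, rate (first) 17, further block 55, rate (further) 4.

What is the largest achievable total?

2275

Treat each block as its own option and order by rate: Client X/first 26 > Client W/first 22 > Client H/first 17 > Client W/second 12 > Client B/first 10 > Client B/second 8 > Client X/second 5 > Client H/second 4.
Client X/first (26): +25 → 120 left.
Client W/first (22): +30 → 90 left.
Client H/first (17): +10 → 80 left.
Client W/second (12): +25 → 55 left.
Fill Client B first block (35 at 10) → 20 left.
Fill Client B second block (15 at 8) → 5 left.
Client X second at 5: only 5 left, fill 5.
Total = 26×25 + 22×30 + 17×10 + 12×25 + 10×35 + 8×15 + 5×5 = 2275.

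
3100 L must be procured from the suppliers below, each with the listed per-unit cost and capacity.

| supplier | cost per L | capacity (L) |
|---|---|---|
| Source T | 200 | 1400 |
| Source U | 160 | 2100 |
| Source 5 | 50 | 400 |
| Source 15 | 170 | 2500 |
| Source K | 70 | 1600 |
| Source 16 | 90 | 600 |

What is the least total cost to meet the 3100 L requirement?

Cheapest first:
Take 400 from Source 5 at 50 ; need 2700 more.
Source K (70): use full 1600 ; 1100 L to go.
Take 600 from Source 16 at 90 ; need 500 more.
Take 500 from Source U at 160 to finish.
Source 15, Source T: unused.
Cost = 400×50 + 1600×70 + 600×90 + 500×160 = 266000.

266000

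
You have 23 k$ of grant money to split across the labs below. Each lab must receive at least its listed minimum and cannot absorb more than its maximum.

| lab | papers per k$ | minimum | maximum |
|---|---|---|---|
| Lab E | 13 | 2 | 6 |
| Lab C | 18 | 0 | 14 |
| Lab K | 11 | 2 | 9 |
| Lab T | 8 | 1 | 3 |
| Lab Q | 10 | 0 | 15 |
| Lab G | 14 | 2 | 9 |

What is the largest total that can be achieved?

364

Meeting every minimum uses 2+0+2+1+0+2 = 7 k$, leaving 16.
Rank by papers per k$: Lab C 18 > Lab G 14 > Lab E 13 > Lab K 11 > Lab Q 10 > Lab T 8.
Lab C takes 14 more to reach its cap of 14 — 2 left.
Lab G has room for 7 more but only 2 remain, so it gets 4.
Total = 13×2 + 18×14 + 11×2 + 8×1 + 14×4 = 364.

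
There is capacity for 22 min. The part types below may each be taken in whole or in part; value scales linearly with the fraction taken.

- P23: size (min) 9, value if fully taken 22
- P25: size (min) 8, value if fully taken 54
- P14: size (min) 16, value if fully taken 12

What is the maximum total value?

79.75

Best value per unit of size first: P25 54/8≈6.75, P23 22/9≈2.44, P14 12/16≈0.75.
Take all of P25 (8 min, value 54) ; 14 min left.
P23: take in full, 9 min for value 22 ; 5 left.
Fill the last 5 min with part of P14: 5/16 of it earns 3.75.
Total value = 79.75.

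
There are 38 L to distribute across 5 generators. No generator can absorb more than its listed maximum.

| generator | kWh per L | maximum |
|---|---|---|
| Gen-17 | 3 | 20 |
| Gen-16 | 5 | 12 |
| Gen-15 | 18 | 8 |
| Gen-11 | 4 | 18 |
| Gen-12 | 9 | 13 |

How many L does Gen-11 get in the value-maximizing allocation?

5

Highest kWh per L first: Gen-15 18 > Gen-12 9 > Gen-16 5 > Gen-11 4 > Gen-17 3.
Gen-15: +8 to 8 (cap) ; 30 left.
Give Gen-12 13 to hit its cap of 13 ; 17 left.
Gen-16: +12 to 12 (cap) ; 5 left.
Only 5 left; Gen-11 takes them to reach 5.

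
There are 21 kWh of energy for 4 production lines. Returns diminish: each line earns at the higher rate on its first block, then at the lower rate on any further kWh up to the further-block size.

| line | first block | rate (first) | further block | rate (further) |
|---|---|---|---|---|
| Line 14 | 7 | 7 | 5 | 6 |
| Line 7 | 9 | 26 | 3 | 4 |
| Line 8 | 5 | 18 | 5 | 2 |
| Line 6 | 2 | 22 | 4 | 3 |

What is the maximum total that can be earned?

Order all 8 blocks by rate: Line 7/T1 26 > Line 6/T1 22 > Line 8/T1 18 > Line 14/T1 7 > Line 14/T2 6 > Line 7/T2 4 > Line 6/T2 3 > Line 8/T2 2.
Fill Line 7 T1 block (9 at 26) ; 12 left.
Line 6 T1 at 22: fill all 2 ; 10 left.
Line 8 T1 at 18: fill all 5 ; 5 left.
5 remain; put them into Line 14 T1 at 7.
Total = 26×9 + 22×2 + 18×5 + 7×5 = 403.

403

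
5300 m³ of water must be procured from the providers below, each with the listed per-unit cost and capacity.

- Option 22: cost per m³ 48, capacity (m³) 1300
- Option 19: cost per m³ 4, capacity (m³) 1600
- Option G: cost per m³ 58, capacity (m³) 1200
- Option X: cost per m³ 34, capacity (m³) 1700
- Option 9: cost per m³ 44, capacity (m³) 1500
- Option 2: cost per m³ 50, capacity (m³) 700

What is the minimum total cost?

154200

Fill from the cheapest provider first.
Take 1600 from Option 19 at 4 → need 3700 more.
Option X (34): use full 1700 → 2000 m³ to go.
Take 1500 from Option 9 at 44 → need 500 more.
Option 22 (48): take the remaining 500 → done.
Option 2, Option G: unused.
Cost = 1600×4 + 1700×34 + 1500×44 + 500×48 = 154200.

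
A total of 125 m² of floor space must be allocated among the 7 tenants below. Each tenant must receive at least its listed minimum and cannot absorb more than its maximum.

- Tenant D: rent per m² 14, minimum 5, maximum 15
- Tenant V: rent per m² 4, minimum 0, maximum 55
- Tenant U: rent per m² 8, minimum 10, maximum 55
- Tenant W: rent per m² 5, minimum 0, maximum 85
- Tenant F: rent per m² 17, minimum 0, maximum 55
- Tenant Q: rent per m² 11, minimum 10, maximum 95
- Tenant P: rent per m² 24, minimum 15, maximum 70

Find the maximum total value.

2450

Meeting every minimum uses 5+0+10+0+0+10+15 = 40 m², leaving 85.
Highest rent per m² first: Tenant P 24 > Tenant F 17 > Tenant D 14 > Tenant Q 11 > Tenant U 8 > Tenant W 5 > Tenant V 4.
Tenant P: +55 to 70 (cap) → 30 left.
Only 30 left; Tenant F takes them to reach 30.
Total = 14×5 + 8×10 + 17×30 + 11×10 + 24×70 = 2450.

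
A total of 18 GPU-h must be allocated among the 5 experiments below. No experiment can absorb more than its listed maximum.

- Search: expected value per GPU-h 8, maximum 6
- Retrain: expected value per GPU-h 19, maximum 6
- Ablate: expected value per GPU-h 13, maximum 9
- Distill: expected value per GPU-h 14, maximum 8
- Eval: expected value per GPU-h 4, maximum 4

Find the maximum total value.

Order the experiments by expected value per GPU-h: Retrain 19 > Distill 14 > Ablate 13 > Search 8 > Eval 4.
Retrain takes 6 to reach its cap of 6 ; 12 left.
Give Distill 8 to hit its cap of 8 ; 4 left.
Ablate has room for 9 but only 4 remain, so it gets 4.
Total = 19×6 + 13×4 + 14×8 = 278.

278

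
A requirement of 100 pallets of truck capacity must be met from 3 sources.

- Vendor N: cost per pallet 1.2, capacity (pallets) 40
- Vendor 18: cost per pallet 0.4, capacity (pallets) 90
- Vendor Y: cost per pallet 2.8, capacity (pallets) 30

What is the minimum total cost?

Use sources in increasing cost order.
Vendor 18 (0.4): use full 90 — 10 pallets to go.
Vendor N (1.2): take the remaining 10 — done.
Vendor Y: unused.
Cost = 90×0.4 + 10×1.2 = 48.

48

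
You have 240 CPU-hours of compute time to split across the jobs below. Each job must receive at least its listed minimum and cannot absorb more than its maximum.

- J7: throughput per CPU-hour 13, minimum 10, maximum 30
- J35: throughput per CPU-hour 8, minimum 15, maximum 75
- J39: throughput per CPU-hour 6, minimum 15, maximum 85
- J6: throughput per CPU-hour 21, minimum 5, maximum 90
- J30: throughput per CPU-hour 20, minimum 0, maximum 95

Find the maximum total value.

Meeting every minimum uses 10+15+15+5+0 = 45 CPU-hours, leaving 195.
Rank by throughput per CPU-hour: J6 21 > J30 20 > J7 13 > J35 8 > J39 6.
Give J6 85 more to hit its cap of 90 ; 110 left.
Give J30 95 more to hit its cap of 95 ; 15 left.
J7: +15 (room for 20) → 25. Pool exhausted.
Total = 13×25 + 8×15 + 6×15 + 21×90 + 20×95 = 4325.

4325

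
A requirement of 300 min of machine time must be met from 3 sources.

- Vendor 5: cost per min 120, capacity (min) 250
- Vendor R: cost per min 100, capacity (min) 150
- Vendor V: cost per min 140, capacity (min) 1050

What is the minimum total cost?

Fill from the cheapest source first.
Vendor R at 100: take all 150 min — 150 still needed.
Take 150 from Vendor 5 at 120 to finish.
Vendor V: unused.
Cost = 150×100 + 150×120 = 33000.

33000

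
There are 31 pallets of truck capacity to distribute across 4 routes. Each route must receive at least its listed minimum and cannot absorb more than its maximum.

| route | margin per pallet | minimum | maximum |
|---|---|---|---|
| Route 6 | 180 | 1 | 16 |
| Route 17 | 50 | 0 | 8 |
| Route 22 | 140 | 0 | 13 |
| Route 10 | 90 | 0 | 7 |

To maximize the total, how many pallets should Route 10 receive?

Meeting every minimum uses 1+0+0+0 = 1 pallets, leaving 30.
Rank by margin per pallet: Route 6 180 > Route 22 140 > Route 10 90 > Route 17 50.
Give Route 6 15 more to hit its cap of 16 → 15 left.
Give Route 22 13 more to hit its cap of 13 → 2 left.
Only 2 left; Route 10 takes them to reach 2.

2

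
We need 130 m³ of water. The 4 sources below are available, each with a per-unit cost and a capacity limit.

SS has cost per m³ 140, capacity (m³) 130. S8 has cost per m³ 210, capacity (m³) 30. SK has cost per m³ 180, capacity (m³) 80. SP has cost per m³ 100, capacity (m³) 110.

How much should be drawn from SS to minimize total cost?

20

Cheapest first:
Take 110 from SP at 100 ; need 20 more.
Take 20 from SS at 140 to finish.
SK, S8: unused.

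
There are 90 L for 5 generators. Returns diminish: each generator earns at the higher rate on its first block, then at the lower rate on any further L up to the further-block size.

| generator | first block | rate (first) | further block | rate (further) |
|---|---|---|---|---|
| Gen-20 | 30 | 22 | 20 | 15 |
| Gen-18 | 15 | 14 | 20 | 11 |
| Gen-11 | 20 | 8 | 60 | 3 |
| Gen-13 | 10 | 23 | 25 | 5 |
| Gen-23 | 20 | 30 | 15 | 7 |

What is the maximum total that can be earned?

Order all 10 blocks by rate: Gen-23/T1 30 > Gen-13/T1 23 > Gen-20/T1 22 > Gen-20/T2 15 > Gen-18/T1 14 > Gen-18/T2 11 > Gen-11/T1 8 > Gen-23/T2 7 > Gen-13/T2 5 > Gen-11/T2 3.
Gen-23/T1 (30): +20 → 70 left.
Gen-13/T1 (23): +10 → 60 left.
Fill Gen-20 T1 block (30 at 22) → 30 left.
Gen-20/T2 (15): +20 → 10 left.
10 remain; put them into Gen-18 T1 at 14.
Total = 30×20 + 23×10 + 22×30 + 15×20 + 14×10 = 1930.

1930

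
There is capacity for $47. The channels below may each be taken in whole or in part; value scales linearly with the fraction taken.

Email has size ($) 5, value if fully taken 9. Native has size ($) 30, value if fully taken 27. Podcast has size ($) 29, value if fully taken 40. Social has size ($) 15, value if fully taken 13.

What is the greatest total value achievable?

60.7

Sort by value density: Email 9/5≈1.8, Podcast 40/29≈1.38, Native 27/30≈0.9, Social 13/15≈0.867.
Email: take in full, 5 $ for value 9 ; 42 left.
Podcast: take in full, 29 $ for value 40 ; 13 left.
13 $ left: a 13/30 share of Native gives 27×13/30 = 11.7.
Total value = 60.7.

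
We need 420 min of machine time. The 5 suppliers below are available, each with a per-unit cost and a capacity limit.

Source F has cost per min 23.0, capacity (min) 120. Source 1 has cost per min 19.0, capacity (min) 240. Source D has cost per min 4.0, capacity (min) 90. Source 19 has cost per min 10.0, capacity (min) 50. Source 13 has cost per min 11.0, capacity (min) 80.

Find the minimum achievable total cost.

5540

Use suppliers in increasing cost order.
Source D (4.0): use full 90 ; 330 min to go.
Take 50 from Source 19 at 10.0 ; need 280 more.
Take 80 from Source 13 at 11.0 ; need 200 more.
Source 1 (19.0): take the remaining 200 ; done.
Source F: unused.
Cost = 90×4.0 + 50×10.0 + 80×11.0 + 200×19.0 = 5540.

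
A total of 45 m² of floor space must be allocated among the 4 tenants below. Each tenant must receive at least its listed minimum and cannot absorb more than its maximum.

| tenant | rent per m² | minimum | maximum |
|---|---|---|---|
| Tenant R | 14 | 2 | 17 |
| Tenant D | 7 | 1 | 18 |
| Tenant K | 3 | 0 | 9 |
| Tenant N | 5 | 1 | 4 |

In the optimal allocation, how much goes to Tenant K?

6

Meeting every minimum uses 2+1+0+1 = 4 m², leaving 41.
Highest rent per m² first: Tenant R 14 > Tenant D 7 > Tenant N 5 > Tenant K 3.
Tenant R takes 15 more to reach its cap of 17 ; 26 left.
Tenant D: +17 to 18 (cap) ; 9 left.
Tenant N: +3 to 4 (cap) ; 6 left.
Tenant K has room for 9 more but only 6 remain, so it gets 6.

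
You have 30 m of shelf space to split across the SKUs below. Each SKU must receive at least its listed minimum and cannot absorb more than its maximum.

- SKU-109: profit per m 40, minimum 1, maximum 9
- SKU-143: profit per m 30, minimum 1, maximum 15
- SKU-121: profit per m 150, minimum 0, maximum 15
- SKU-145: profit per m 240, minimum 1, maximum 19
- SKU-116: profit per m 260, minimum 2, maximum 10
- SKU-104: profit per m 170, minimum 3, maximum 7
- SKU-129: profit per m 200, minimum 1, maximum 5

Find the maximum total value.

Meeting every minimum uses 1+1+0+1+2+3+1 = 9 m, leaving 21.
Rank by profit per m: SKU-116 260 > SKU-145 240 > SKU-129 200 > SKU-104 170 > SKU-121 150 > SKU-109 40 > SKU-143 30.
SKU-116 takes 8 more to reach its cap of 10 → 13 left.
Only 13 left; SKU-145 takes them to reach 14.
Total = 40×1 + 30×1 + 240×14 + 260×10 + 170×3 + 200×1 = 6740.

6740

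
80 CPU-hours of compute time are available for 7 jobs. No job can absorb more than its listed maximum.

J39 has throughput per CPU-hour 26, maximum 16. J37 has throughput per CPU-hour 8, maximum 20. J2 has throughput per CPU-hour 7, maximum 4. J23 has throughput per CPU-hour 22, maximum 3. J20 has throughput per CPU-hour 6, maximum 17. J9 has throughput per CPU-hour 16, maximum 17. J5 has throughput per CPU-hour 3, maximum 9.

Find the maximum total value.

Highest throughput per CPU-hour first: J39 26 > J23 22 > J9 16 > J37 8 > J2 7 > J20 6 > J5 3.
J39 takes 16 to reach its cap of 16 — 64 left.
Give J23 3 to hit its cap of 3 — 61 left.
Give J9 17 to hit its cap of 17 — 44 left.
Give J37 20 to hit its cap of 20 — 24 left.
Give J2 4 to hit its cap of 4 — 20 left.
J20: +17 to 17 (cap) — 3 left.
J5: +3 (room for 9) → 3. Pool exhausted.
Total = 26×16 + 8×20 + 7×4 + 22×3 + 6×17 + 16×17 + 3×3 = 1053.

1053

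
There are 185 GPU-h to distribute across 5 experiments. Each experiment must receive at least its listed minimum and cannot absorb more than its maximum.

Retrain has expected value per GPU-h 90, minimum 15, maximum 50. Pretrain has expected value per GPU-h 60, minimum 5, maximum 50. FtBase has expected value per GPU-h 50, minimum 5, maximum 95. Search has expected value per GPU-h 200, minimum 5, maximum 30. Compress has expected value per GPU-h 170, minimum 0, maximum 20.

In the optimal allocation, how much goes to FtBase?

35

Meeting every minimum uses 15+5+5+5+0 = 30 GPU-h, leaving 155.
Order the experiments by expected value per GPU-h: Search 200 > Compress 170 > Retrain 90 > Pretrain 60 > FtBase 50.
Search: +25 to 30 (cap) → 130 left.
Compress takes 20 more to reach its cap of 20 → 110 left.
Retrain takes 35 more to reach its cap of 50 → 75 left.
Pretrain: +45 to 50 (cap) → 30 left.
Only 30 left; FtBase takes them to reach 35.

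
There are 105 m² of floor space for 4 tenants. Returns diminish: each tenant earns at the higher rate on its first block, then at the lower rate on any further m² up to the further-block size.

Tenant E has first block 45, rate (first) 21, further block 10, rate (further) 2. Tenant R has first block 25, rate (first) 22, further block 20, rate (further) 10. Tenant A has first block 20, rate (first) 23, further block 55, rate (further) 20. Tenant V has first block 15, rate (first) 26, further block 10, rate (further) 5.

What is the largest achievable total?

2345

Rank every tier by rate: Tenant V/tier1 26 > Tenant A/tier1 23 > Tenant R/tier1 22 > Tenant E/tier1 21 > Tenant A/tier2 20 > Tenant R/tier2 10 > Tenant V/tier2 5 > Tenant E/tier2 2.
Tenant V/tier1 (26): +15 — 90 left.
Fill Tenant A tier1 block (20 at 23) — 70 left.
Tenant R tier1 at 22: fill all 25 — 45 left.
Tenant E/tier1 (21): +45 — 0 left.
Total = 26×15 + 23×20 + 22×25 + 21×45 = 2345.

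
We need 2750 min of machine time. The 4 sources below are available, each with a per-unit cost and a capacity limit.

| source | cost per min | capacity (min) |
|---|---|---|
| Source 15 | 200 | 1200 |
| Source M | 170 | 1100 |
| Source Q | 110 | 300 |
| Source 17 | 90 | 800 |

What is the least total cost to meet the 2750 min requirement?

402000

Fill from the cheapest source first.
Take 800 from Source 17 at 90 — need 1950 more.
Source Q (110): use full 300 — 1650 min to go.
Take 1100 from Source M at 170 — need 550 more.
Source 15 (200): take the remaining 550 — done.
Cost = 800×90 + 300×110 + 1100×170 + 550×200 = 402000.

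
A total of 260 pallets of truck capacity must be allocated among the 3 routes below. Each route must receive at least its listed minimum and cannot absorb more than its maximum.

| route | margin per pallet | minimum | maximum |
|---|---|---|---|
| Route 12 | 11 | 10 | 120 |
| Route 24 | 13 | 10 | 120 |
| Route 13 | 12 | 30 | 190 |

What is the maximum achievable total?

3230

Meeting every minimum uses 10+10+30 = 50 pallets, leaving 210.
Highest margin per pallet first: Route 24 13 > Route 13 12 > Route 12 11.
Route 24 takes 110 more to reach its cap of 120 → 100 left.
Only 100 left; Route 13 takes them to reach 130.
Total = 11×10 + 13×120 + 12×130 = 3230.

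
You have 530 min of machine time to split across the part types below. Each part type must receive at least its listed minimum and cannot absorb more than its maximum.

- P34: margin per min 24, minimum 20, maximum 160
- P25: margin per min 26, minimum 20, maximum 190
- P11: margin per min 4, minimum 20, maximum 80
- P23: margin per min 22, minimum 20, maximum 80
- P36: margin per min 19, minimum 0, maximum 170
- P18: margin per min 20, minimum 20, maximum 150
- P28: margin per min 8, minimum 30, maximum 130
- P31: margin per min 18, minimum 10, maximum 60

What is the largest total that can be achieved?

11840

Meeting every minimum uses 20+20+20+20+0+20+30+10 = 140 min, leaving 390.
Rank by margin per min: P25 26 > P34 24 > P23 22 > P18 20 > P36 19 > P31 18 > P28 8 > P11 4.
Give P25 170 more to hit its cap of 190 — 220 left.
P34 takes 140 more to reach its cap of 160 — 80 left.
P23: +60 to 80 (cap) — 20 left.
P18 has room for 130 more but only 20 remain, so it gets 40.
Total = 24×160 + 26×190 + 4×20 + 22×80 + 20×40 + 8×30 + 18×10 = 11840.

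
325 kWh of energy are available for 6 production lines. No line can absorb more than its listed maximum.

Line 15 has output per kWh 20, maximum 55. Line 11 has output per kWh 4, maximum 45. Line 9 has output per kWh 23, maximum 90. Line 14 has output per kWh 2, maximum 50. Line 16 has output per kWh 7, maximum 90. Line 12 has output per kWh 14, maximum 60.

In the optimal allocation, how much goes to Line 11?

30

Highest output per kWh first: Line 9 23 > Line 15 20 > Line 12 14 > Line 16 7 > Line 11 4 > Line 14 2.
Line 9 takes 90 to reach its cap of 90 → 235 left.
Line 15 takes 55 to reach its cap of 55 → 180 left.
Line 12: +60 to 60 (cap) → 120 left.
Give Line 16 90 to hit its cap of 90 → 30 left.
Only 30 left; Line 11 takes them to reach 30.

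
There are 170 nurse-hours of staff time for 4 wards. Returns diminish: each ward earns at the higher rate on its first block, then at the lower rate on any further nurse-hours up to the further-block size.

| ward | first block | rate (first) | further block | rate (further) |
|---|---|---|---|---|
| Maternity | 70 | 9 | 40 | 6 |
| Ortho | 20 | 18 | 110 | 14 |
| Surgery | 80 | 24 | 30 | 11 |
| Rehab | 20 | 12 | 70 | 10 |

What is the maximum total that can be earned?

3260

Rank every tier by rate: Surgery/T1 24 > Ortho/T1 18 > Ortho/T2 14 > Rehab/T1 12 > Surgery/T2 11 > Rehab/T2 10 > Maternity/T1 9 > Maternity/T2 6.
Surgery T1 at 24: fill all 80 ; 90 left.
Ortho T1 at 18: fill all 20 ; 70 left.
Ortho T2 at 14: only 70 left, fill 70.
Total = 24×80 + 18×20 + 14×70 = 3260.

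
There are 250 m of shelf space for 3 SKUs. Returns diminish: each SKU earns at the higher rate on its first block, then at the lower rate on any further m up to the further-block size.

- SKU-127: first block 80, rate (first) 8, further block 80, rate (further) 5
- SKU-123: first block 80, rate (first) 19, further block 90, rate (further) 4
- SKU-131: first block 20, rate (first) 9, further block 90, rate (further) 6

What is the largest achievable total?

2760

Treat each block as its own option and order by rate: SKU-123/first 19 > SKU-131/first 9 > SKU-127/first 8 > SKU-131/second 6 > SKU-127/second 5 > SKU-123/second 4.
SKU-123 first at 19: fill all 80 ; 170 left.
SKU-131 first at 9: fill all 20 ; 150 left.
Fill SKU-127 first block (80 at 8) ; 70 left.
SKU-131 second at 6: only 70 left, fill 70.
Total = 19×80 + 9×20 + 8×80 + 6×70 = 2760.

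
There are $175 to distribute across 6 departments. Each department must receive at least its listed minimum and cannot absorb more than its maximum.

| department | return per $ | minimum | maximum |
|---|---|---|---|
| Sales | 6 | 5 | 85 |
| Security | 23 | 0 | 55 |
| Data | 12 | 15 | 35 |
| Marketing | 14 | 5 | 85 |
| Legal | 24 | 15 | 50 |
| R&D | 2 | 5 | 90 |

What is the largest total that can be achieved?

3315

Meeting every minimum uses 5+0+15+5+15+5 = 45 $, leaving 130.
Highest return per $ first: Legal 24 > Security 23 > Marketing 14 > Data 12 > Sales 6 > R&D 2.
Give Legal 35 more to hit its cap of 50 → 95 left.
Security: +55 to 55 (cap) → 40 left.
Marketing has room for 80 more but only 40 remain, so it gets 45.
Total = 6×5 + 23×55 + 12×15 + 14×45 + 24×50 + 2×5 = 3315.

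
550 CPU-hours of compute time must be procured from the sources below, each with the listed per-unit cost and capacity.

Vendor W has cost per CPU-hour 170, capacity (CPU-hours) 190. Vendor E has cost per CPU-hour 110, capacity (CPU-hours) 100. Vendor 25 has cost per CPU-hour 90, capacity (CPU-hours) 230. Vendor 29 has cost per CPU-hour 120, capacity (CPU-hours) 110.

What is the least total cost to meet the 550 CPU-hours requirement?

Fill from the cheapest source first.
Take 230 from Vendor 25 at 90 — need 320 more.
Take 100 from Vendor E at 110 — need 220 more.
Vendor 29 at 120: take all 110 CPU-hours — 110 still needed.
Vendor W at 170: take 110 of its 190 — requirement met.
Cost = 230×90 + 100×110 + 110×120 + 110×170 = 63600.

63600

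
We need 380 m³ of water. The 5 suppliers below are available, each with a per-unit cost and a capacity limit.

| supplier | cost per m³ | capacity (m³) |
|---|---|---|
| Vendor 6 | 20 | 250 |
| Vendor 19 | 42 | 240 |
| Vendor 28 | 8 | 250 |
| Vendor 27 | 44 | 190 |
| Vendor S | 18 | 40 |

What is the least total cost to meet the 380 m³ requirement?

Cheapest first:
Vendor 28 at 8: take all 250 m³ — 130 still needed.
Take 40 from Vendor S at 18 — need 90 more.
Vendor 6 (20): take the remaining 90 — done.
Vendor 19, Vendor 27: unused.
Cost = 250×8 + 40×18 + 90×20 = 4520.

4520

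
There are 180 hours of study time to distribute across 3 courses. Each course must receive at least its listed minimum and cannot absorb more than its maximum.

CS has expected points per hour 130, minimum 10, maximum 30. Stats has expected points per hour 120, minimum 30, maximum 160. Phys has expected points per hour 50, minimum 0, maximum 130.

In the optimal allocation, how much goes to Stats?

Meeting every minimum uses 10+30+0 = 40 hours, leaving 140.
Highest expected points per hour first: CS 130 > Stats 120 > Phys 50.
Give CS 20 more to hit its cap of 30 → 120 left.
Stats has room for 130 more but only 120 remain, so it gets 150.

150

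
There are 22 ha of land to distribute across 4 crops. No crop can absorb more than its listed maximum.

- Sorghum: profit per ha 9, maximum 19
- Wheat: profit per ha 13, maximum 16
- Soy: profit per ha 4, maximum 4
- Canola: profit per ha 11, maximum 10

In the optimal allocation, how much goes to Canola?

6

Rank by profit per ha: Wheat 13 > Canola 11 > Sorghum 9 > Soy 4.
Give Wheat 16 to hit its cap of 16 ; 6 left.
Canola: +6 (room for 10) → 6. Pool exhausted.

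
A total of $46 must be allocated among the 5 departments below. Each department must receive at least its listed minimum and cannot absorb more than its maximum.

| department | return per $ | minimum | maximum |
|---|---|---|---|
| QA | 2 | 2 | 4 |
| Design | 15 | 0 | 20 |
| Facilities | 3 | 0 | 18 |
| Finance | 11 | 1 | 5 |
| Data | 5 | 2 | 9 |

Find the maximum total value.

Meeting every minimum uses 2+0+0+1+2 = 5 $, leaving 41.
Order the departments by return per $: Design 15 > Finance 11 > Data 5 > Facilities 3 > QA 2.
Design takes 20 more to reach its cap of 20 ; 21 left.
Give Finance 4 more to hit its cap of 5 ; 17 left.
Give Data 7 more to hit its cap of 9 ; 10 left.
Facilities has room for 18 more but only 10 remain, so it gets 10.
Total = 2×2 + 15×20 + 3×10 + 11×5 + 5×9 = 434.

434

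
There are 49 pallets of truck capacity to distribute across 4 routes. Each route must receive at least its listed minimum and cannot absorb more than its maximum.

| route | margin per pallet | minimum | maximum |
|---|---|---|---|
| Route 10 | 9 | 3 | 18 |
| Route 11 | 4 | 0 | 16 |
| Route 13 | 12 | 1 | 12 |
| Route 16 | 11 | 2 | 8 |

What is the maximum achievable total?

Meeting every minimum uses 3+0+1+2 = 6 pallets, leaving 43.
Highest margin per pallet first: Route 13 12 > Route 16 11 > Route 10 9 > Route 11 4.
Give Route 13 11 more to hit its cap of 12 → 32 left.
Route 16: +6 to 8 (cap) → 26 left.
Give Route 10 15 more to hit its cap of 18 → 11 left.
Only 11 left; Route 11 takes them to reach 11.
Total = 9×18 + 4×11 + 12×12 + 11×8 = 438.

438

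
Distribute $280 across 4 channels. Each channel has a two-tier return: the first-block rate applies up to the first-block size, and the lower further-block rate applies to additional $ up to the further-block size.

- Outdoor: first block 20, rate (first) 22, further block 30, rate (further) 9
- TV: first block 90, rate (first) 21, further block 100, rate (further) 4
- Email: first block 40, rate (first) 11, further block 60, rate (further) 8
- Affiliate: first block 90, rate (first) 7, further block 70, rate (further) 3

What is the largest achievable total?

3800

Rank every tier by rate: Outdoor/first 22 > TV/first 21 > Email/first 11 > Outdoor/second 9 > Email/second 8 > Affiliate/first 7 > TV/second 4 > Affiliate/second 3.
Outdoor first at 22: fill all 20 → 260 left.
TV/first (21): +90 → 170 left.
Email/first (11): +40 → 130 left.
Fill Outdoor second block (30 at 9) → 100 left.
Email second at 8: fill all 60 → 40 left.
Affiliate/first: +40 of 90 at 7; pool empty.
Total = 22×20 + 21×90 + 11×40 + 9×30 + 8×60 + 7×40 = 3800.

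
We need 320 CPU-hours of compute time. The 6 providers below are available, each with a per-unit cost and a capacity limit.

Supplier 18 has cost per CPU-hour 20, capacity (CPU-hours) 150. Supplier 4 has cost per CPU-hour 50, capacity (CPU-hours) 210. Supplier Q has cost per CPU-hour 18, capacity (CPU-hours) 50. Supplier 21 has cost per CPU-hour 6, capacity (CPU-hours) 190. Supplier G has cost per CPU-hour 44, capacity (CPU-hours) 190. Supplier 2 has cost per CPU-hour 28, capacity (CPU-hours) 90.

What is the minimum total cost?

Fill from the cheapest provider first.
Supplier 21 at 6: take all 190 CPU-hours — 130 still needed.
Supplier Q (18): use full 50 — 80 CPU-hours to go.
Take 80 from Supplier 18 at 20 to finish.
Supplier 2, Supplier G, Supplier 4: unused.
Cost = 190×6 + 50×18 + 80×20 = 3640.

3640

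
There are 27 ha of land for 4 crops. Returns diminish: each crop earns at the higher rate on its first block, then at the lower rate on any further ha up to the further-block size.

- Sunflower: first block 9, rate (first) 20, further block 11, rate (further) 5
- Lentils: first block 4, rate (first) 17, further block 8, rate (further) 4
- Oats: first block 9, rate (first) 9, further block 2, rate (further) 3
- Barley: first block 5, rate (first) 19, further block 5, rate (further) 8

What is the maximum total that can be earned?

424

Order all 8 blocks by rate: Sunflower/T1 20 > Barley/T1 19 > Lentils/T1 17 > Oats/T1 9 > Barley/T2 8 > Sunflower/T2 5 > Lentils/T2 4 > Oats/T2 3.
Fill Sunflower T1 block (9 at 20) ; 18 left.
Fill Barley T1 block (5 at 19) ; 13 left.
Lentils/T1 (17): +4 ; 9 left.
Oats T1 at 9: fill all 9 ; 0 left.
Total = 20×9 + 19×5 + 17×4 + 9×9 = 424.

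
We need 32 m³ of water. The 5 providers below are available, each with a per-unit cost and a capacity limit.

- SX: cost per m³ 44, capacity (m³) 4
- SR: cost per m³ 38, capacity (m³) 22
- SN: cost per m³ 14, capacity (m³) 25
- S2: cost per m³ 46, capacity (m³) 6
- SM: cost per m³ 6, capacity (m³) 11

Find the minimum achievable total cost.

Fill from the cheapest provider first.
SM (6): use full 11 ; 21 m³ to go.
Take 21 from SN at 14 to finish.
SR, SX, S2: unused.
Cost = 11×6 + 21×14 = 360.

360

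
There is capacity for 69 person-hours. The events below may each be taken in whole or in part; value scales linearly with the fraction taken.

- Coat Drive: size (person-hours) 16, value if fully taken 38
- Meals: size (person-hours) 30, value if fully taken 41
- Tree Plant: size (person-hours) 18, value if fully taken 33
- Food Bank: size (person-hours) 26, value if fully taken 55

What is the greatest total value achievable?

Rank by value-to-size ratio: Coat Drive 38/16≈2.38, Food Bank 55/26≈2.12, Tree Plant 33/18≈1.83, Meals 41/30≈1.37.
All 16 person-hours of Coat Drive fit (value 38) ; 53 remain.
All 26 person-hours of Food Bank fit (value 55) ; 27 remain.
All 18 person-hours of Tree Plant fit (value 33) ; 9 remain.
9 person-hours left: a 9/30 share of Meals gives 41×9/30 = 12.3.
Total value = 138.3.

138.3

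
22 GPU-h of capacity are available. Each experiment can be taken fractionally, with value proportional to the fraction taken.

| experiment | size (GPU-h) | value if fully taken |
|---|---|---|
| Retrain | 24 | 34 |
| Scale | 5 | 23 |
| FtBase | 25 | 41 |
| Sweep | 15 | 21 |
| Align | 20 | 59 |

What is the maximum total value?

Sort by value density: Scale 23/5≈4.6, Align 59/20≈2.95, FtBase 41/25≈1.64, Retrain 34/24≈1.42, Sweep 21/15≈1.4.
All 5 GPU-h of Scale fit (value 23) ; 17 remain.
Fill the last 17 GPU-h with part of Align: 17/20 of it earns 50.15.
Total value = 73.15.

73.15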